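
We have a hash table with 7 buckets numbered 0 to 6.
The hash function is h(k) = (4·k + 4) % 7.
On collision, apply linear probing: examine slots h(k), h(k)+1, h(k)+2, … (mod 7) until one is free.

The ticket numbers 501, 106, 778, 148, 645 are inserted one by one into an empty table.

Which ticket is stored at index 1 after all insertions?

106

501: h=6 -> slot 6
106: h=1 -> slot 1
778: h=1, probe 1,2 -> slot 2
148: h=1, probe 1,2,3 -> slot 3
645: h=1, probe 1,2,3,4 -> slot 4
Table: [∅, 106, 778, 148, 645, ∅, 501]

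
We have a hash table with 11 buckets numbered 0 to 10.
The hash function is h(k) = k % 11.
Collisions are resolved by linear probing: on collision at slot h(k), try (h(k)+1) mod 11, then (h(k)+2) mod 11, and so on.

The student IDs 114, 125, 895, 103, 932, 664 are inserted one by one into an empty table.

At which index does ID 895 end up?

114: h=4 → slot 4
125: h=4, probe 4,5 → slot 5
895: h=4, probe 4,5,6 → slot 6
103: h=4, probe 4,5,6,7 → slot 7
932: h=8 → slot 8
664: h=4, probe 4,5,6,7,8,9 → slot 9
Table: [—, —, —, —, 114, 125, 895, 103, 932, 664, —]

6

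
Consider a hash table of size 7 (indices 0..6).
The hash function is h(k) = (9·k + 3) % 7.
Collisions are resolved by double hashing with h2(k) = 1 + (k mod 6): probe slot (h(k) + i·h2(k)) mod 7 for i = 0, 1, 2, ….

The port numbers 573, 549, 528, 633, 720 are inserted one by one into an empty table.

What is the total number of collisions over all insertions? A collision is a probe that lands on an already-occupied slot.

573 hashes to 1; slot 1 is free → place at 1.
549 hashes to 2; slot 2 is free → place at 2.
528 hashes to 2, h2=1; 2 taken → place at 3.
633 hashes to 2, h2=4; 2 taken → place at 6.
720 hashes to 1, h2=1; 1,2,3 taken → place at 4.
Table: [_, 573, 549, 528, 720, _, 633]

5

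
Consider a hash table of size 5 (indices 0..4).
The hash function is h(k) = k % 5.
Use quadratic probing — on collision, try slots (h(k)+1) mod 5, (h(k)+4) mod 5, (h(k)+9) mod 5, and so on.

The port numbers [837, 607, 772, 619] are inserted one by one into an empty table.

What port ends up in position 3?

837: h=2 -> slot 2
607: h=2, probe 2,3 -> slot 3
772: h=2, probe 2,3,1 -> slot 1
619: h=4 -> slot 4
Table: [—, 772, 837, 607, 619]

607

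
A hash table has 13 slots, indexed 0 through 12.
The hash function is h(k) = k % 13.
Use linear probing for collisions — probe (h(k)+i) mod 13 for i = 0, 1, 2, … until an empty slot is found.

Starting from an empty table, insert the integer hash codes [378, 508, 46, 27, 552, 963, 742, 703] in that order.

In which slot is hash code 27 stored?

3

Insert 378: h=1, slot 1 empty -> index 1.
Insert 508: h=1, slot 1 occupied -> index 2.
Insert 46: h=7, slot 7 empty -> index 7.
Insert 27: h=1, slots 1,2 occupied -> index 3.
Insert 552: h=6, slot 6 empty -> index 6.
Insert 963: h=1, slots 1,2,3 occupied -> index 4.
Insert 742: h=1, slots 1,2,3,4 occupied -> index 5.
Insert 703: h=1, slots 1,2,3,4,5,6,7 occupied -> index 8.
Table: [_, 378, 508, 27, 963, 742, 552, 46, 703, _, _, _, _]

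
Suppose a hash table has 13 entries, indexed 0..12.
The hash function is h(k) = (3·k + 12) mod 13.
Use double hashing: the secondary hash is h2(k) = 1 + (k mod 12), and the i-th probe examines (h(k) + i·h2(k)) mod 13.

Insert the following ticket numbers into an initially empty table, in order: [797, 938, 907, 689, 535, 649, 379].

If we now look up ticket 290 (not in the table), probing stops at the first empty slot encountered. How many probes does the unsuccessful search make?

797: h=11 -> slot 11
938: h=5 -> slot 5
907: h=3 -> slot 3
689: h=12 -> slot 12
535: h=5, h2=8, probe 5,0 -> slot 0
649: h=9 -> slot 9
379: h=5, h2=8, probe 5,0,8 -> slot 8
Table: [535, ., ., 907, ., 938, ., ., 379, 649, ., 797, 689]
Lookup 290: h=11, h2=3, probe 11,1 → slot 1 empty, not found.

2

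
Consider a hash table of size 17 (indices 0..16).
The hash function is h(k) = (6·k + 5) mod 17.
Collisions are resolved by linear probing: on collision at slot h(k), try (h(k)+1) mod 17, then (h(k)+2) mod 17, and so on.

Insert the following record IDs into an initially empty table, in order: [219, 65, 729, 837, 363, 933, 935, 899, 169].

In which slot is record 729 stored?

11

Insert 219: h=10, slot 10 empty → index 10.
Insert 65: h=4, slot 4 empty → index 4.
Insert 729: h=10, slot 10 occupied → index 11.
Insert 837: h=12, slot 12 empty → index 12.
Insert 363: h=7, slot 7 empty → index 7.
Insert 933: h=10, slots 10,11,12 occupied → index 13.
Insert 935: h=5, slot 5 empty → index 5.
Insert 899: h=10, slots 10,11,12,13 occupied → index 14.
Insert 169: h=16, slot 16 empty → index 16.
Table: [., ., ., ., 65, 935, ., 363, ., ., 219, 729, 837, 933, 899, ., 169]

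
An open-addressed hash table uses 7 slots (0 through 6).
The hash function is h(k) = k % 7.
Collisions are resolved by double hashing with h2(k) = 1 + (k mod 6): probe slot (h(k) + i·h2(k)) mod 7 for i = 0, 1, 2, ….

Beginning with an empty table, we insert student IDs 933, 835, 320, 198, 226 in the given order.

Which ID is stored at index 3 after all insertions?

198

933 hashes to 2; slot 2 is free → place at 2.
835 hashes to 2, h2=2; 2 taken → place at 4.
320 hashes to 5; slot 5 is free → place at 5.
198 hashes to 2, h2=1; 2 taken → place at 3.
226 hashes to 2, h2=5; 2 taken → place at 0.
Table: [226, _, 933, 198, 835, 320, _]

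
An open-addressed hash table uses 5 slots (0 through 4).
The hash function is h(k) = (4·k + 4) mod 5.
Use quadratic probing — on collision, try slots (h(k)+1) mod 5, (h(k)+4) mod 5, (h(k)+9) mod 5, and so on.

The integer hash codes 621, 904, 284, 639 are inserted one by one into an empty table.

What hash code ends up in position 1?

284

621: h=3 → slot 3
904: h=0 → slot 0
284: h=0, probe 0,1 → slot 1
639: h=0, probe 0,1,4 → slot 4
Table: [904, 284, -, 621, 639]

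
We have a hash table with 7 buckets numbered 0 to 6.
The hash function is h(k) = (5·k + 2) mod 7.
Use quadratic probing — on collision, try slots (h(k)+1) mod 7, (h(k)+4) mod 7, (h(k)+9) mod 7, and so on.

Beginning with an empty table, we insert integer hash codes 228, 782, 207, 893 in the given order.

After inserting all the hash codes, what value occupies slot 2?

207

Insert 228: h=1, slot 1 empty => index 1.
Insert 782: h=6, slot 6 empty => index 6.
Insert 207: h=1, slot 1 occupied => index 2.
Insert 893: h=1, slots 1,2 occupied => index 5.
Table: [∅, 228, 207, ∅, ∅, 893, 782]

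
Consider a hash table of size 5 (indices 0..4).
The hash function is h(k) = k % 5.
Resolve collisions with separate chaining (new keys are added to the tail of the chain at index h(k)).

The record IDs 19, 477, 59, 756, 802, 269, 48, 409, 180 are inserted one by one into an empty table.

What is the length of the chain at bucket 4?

Insert 19: h=4, bucket 4 empty -> new chain.
Insert 477: h=2, bucket 2 empty -> new chain.
Insert 59: h=4, bucket 4 nonempty -> append to chain.
Insert 756: h=1, bucket 1 empty -> new chain.
Insert 802: h=2, bucket 2 nonempty -> append to chain.
Insert 269: h=4, bucket 4 nonempty -> append to chain.
Insert 48: h=3, bucket 3 empty -> new chain.
Insert 409: h=4, bucket 4 nonempty -> append to chain.
Insert 180: h=0, bucket 0 empty -> new chain.
Final buckets:
0: 180
1: 756
2: 477 -> 802
3: 48
4: 19 -> 59 -> 269 -> 409

4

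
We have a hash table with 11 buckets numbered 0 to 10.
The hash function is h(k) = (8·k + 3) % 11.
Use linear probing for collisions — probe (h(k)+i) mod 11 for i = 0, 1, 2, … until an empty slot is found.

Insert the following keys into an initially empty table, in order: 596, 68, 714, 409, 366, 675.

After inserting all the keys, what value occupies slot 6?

714

596 hashes to 8; slot 8 is free -> place at 8.
68 hashes to 8; 8 taken -> place at 9.
714 hashes to 6; slot 6 is free -> place at 6.
409 hashes to 8; 8,9 taken -> place at 10.
366 hashes to 5; slot 5 is free -> place at 5.
675 hashes to 2; slot 2 is free -> place at 2.
Table: [∅, ∅, 675, ∅, ∅, 366, 714, ∅, 596, 68, 409]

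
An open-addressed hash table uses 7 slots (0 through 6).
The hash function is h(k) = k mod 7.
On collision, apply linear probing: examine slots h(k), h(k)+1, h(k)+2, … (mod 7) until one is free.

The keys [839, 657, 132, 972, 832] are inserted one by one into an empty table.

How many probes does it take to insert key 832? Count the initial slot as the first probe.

839 hashes to 6; slot 6 is free → place at 6.
657 hashes to 6; 6 taken → place at 0.
132 hashes to 6; 6,0 taken → place at 1.
972 hashes to 6; 6,0,1 taken → place at 2.
832 hashes to 6; 6,0,1,2 taken → place at 3.
Table: [657, 132, 972, 832, _, _, 839]

5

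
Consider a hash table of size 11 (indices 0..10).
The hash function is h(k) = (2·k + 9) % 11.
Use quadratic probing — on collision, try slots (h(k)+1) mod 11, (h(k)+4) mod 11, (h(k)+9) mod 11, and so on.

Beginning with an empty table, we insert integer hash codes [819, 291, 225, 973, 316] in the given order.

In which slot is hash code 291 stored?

819: h=8 => slot 8
291: h=8, probe 8,9 => slot 9
225: h=8, probe 8,9,1 => slot 1
973: h=8, probe 8,9,1,6 => slot 6
316: h=3 => slot 3
Table: [—, 225, —, 316, —, —, 973, —, 819, 291, —]

9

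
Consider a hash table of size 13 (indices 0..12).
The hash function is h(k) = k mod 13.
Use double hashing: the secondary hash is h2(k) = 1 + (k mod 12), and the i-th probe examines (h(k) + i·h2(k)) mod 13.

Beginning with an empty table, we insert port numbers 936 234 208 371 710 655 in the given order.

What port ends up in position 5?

936: h=0 => slot 0
234: h=0, h2=7, probe 0,7 => slot 7
208: h=0, h2=5, probe 0,5 => slot 5
371: h=7, h2=12, probe 7,6 => slot 6
710: h=8 => slot 8
655: h=5, h2=8, probe 5,0,8,3 => slot 3
Table: [936, —, —, 655, —, 208, 371, 234, 710, —, —, —, —]

208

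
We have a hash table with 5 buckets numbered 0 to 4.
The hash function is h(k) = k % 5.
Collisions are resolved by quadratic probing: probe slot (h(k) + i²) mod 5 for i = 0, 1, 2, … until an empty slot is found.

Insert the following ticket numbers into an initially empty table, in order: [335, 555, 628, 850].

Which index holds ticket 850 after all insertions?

Insert 335: h=0, slot 0 empty -> index 0.
Insert 555: h=0, slot 0 occupied -> index 1.
Insert 628: h=3, slot 3 empty -> index 3.
Insert 850: h=0, slots 0,1 occupied -> index 4.
Table: [335, 555, ∅, 628, 850]

4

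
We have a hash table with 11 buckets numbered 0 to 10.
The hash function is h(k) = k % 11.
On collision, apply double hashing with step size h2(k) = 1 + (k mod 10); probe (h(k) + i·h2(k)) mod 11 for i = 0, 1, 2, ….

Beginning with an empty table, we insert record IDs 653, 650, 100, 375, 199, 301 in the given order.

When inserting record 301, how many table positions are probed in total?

2

Insert 653: h=4, slot 4 empty => index 4.
Insert 650: h=1, slot 1 empty => index 1.
Insert 100: h=1, h2=1, slot 1 occupied => index 2.
Insert 375: h=1, h2=6, slot 1 occupied => index 7.
Insert 199: h=1, h2=10, slot 1 occupied => index 0.
Insert 301: h=4, h2=2, slot 4 occupied => index 6.
Table: [199, 650, 100, ., 653, ., 301, 375, ., ., .]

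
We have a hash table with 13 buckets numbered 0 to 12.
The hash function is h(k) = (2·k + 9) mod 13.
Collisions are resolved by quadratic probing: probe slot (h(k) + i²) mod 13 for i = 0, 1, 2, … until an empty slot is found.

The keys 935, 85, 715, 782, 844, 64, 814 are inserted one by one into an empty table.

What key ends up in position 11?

64

935: h=7 -> slot 7
85: h=10 -> slot 10
715: h=9 -> slot 9
782: h=0 -> slot 0
844: h=7, probe 7,8 -> slot 8
64: h=7, probe 7,8,11 -> slot 11
814: h=12 -> slot 12
Table: [782, —, —, —, —, —, —, 935, 844, 715, 85, 64, 814]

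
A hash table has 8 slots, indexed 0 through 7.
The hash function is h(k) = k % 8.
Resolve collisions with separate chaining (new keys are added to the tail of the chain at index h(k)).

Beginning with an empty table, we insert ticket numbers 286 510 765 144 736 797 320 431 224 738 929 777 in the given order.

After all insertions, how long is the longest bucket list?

Insert 286: h=6, bucket 6 empty → new chain.
Insert 510: h=6, bucket 6 nonempty → append to chain.
Insert 765: h=5, bucket 5 empty → new chain.
Insert 144: h=0, bucket 0 empty → new chain.
Insert 736: h=0, bucket 0 nonempty → append to chain.
Insert 797: h=5, bucket 5 nonempty → append to chain.
Insert 320: h=0, bucket 0 nonempty → append to chain.
Insert 431: h=7, bucket 7 empty → new chain.
Insert 224: h=0, bucket 0 nonempty → append to chain.
Insert 738: h=2, bucket 2 empty → new chain.
Insert 929: h=1, bucket 1 empty → new chain.
Insert 777: h=1, bucket 1 nonempty → append to chain.
Final buckets:
0: 144 -> 736 -> 320 -> 224
1: 929 -> 777
2: 738
3: —
4: —
5: 765 -> 797
6: 286 -> 510
7: 431

4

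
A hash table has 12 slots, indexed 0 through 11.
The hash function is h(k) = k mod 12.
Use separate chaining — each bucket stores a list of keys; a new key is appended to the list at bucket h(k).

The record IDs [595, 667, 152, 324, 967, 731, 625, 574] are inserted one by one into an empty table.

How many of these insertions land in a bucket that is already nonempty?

2

Insert 595: h=7, bucket 7 empty → new chain.
Insert 667: h=7, bucket 7 nonempty → append to chain.
Insert 152: h=8, bucket 8 empty → new chain.
Insert 324: h=0, bucket 0 empty → new chain.
Insert 967: h=7, bucket 7 nonempty → append to chain.
Insert 731: h=11, bucket 11 empty → new chain.
Insert 625: h=1, bucket 1 empty → new chain.
Insert 574: h=10, bucket 10 empty → new chain.
Final buckets:
0: 324
1: 625
2: _
3: _
4: _
5: _
6: _
7: 595 -> 667 -> 967
8: 152
9: _
10: 574
11: 731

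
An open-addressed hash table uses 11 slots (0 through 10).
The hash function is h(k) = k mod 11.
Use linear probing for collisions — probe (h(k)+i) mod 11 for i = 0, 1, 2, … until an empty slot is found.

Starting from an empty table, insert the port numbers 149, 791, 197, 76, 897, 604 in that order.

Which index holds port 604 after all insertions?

2

149 hashes to 6; slot 6 is free → place at 6.
791 hashes to 10; slot 10 is free → place at 10.
197 hashes to 10; 10 taken → place at 0.
76 hashes to 10; 10,0 taken → place at 1.
897 hashes to 6; 6 taken → place at 7.
604 hashes to 10; 10,0,1 taken → place at 2.
Table: [197, 76, 604, —, —, —, 149, 897, —, —, 791]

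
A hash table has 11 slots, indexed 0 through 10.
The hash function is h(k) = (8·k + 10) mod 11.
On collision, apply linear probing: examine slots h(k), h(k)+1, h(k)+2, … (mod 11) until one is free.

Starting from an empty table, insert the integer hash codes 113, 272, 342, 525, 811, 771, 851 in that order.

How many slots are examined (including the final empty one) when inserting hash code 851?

113 hashes to 1; slot 1 is free -> place at 1.
272 hashes to 8; slot 8 is free -> place at 8.
342 hashes to 7; slot 7 is free -> place at 7.
525 hashes to 8; 8 taken -> place at 9.
811 hashes to 8; 8,9 taken -> place at 10.
771 hashes to 7; 7,8,9,10 taken -> place at 0.
851 hashes to 9; 9,10,0,1 taken -> place at 2.
Table: [771, 113, 851, ∅, ∅, ∅, ∅, 342, 272, 525, 811]

5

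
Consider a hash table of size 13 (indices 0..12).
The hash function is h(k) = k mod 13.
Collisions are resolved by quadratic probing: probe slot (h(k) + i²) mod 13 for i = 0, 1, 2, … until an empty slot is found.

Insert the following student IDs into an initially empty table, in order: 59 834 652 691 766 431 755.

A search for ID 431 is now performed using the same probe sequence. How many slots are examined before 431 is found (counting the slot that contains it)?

Insert 59: h=7, slot 7 empty -> index 7.
Insert 834: h=2, slot 2 empty -> index 2.
Insert 652: h=2, slot 2 occupied -> index 3.
Insert 691: h=2, slots 2,3 occupied -> index 6.
Insert 766: h=12, slot 12 empty -> index 12.
Insert 431: h=2, slots 2,3,6 occupied -> index 11.
Insert 755: h=1, slot 1 empty -> index 1.
Table: [-, 755, 834, 652, -, -, 691, 59, -, -, -, 431, 766]
Lookup 431: h=2, probe 2,3,6,11 → found at 11.

4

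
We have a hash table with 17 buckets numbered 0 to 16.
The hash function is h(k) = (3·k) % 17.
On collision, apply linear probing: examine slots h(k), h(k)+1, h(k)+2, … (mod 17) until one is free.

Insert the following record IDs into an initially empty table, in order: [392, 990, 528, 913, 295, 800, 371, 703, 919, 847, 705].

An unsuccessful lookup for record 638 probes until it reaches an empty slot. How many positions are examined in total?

2

392 hashes to 3; slot 3 is free → place at 3.
990 hashes to 12; slot 12 is free → place at 12.
528 hashes to 3; 3 taken → place at 4.
913 hashes to 2; slot 2 is free → place at 2.
295 hashes to 1; slot 1 is free → place at 1.
800 hashes to 3; 3,4 taken → place at 5.
371 hashes to 8; slot 8 is free → place at 8.
703 hashes to 1; 1,2,3,4,5 taken → place at 6.
919 hashes to 3; 3,4,5,6 taken → place at 7.
847 hashes to 8; 8 taken → place at 9.
705 hashes to 7; 7,8,9 taken → place at 10.
Table: [., 295, 913, 392, 528, 800, 703, 919, 371, 847, 705, ., 990, ., ., ., .]
Lookup 638: h=10, probe 10,11 → slot 11 empty, not found.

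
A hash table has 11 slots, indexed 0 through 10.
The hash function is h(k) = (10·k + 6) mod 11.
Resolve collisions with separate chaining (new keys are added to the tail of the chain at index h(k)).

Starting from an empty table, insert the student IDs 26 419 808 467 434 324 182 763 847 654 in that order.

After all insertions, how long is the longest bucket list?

5

26 → bucket 2
419 → bucket 5
808 → bucket 1
467 → bucket 1 (collision)
434 → bucket 1 (collision)
324 → bucket 1 (collision)
182 → bucket 0
763 → bucket 2 (collision)
847 → bucket 6
654 → bucket 1 (collision)
Final buckets:
0: 182
1: 808 -> 467 -> 434 -> 324 -> 654
2: 26 -> 763
3: —
4: —
5: 419
6: 847
7: —
8: —
9: —
10: —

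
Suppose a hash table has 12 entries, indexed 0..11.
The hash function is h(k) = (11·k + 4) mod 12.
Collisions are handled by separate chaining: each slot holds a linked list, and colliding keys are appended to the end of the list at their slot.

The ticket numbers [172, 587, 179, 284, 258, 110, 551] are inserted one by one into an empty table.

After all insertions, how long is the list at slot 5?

172 → bucket 0
587 → bucket 5
179 → bucket 5 (collision)
284 → bucket 8
258 → bucket 10
110 → bucket 2
551 → bucket 5 (collision)
Final buckets:
0: 172
1: -
2: 110
3: -
4: -
5: 587 -> 179 -> 551
6: -
7: -
8: 284
9: -
10: 258
11: -

3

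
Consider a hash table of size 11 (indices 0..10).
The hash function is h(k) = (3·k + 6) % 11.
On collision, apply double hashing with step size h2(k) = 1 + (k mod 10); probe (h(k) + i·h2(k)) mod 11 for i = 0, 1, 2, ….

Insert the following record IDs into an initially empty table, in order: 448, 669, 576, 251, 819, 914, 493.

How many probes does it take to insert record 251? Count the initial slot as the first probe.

2

Insert 448: h=8, slot 8 empty → index 8.
Insert 669: h=0, slot 0 empty → index 0.
Insert 576: h=7, slot 7 empty → index 7.
Insert 251: h=0, h2=2, slot 0 occupied → index 2.
Insert 819: h=10, slot 10 empty → index 10.
Insert 914: h=9, slot 9 empty → index 9.
Insert 493: h=0, h2=4, slot 0 occupied → index 4.
Table: [669, -, 251, -, 493, -, -, 576, 448, 914, 819]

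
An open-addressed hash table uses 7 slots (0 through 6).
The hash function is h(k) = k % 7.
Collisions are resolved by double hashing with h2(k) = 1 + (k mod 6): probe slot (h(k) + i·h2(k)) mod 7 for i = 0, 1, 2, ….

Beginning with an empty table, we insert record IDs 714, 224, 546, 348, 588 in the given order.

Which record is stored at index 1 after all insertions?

546

714: h=0 -> slot 0
224: h=0, h2=3, probe 0,3 -> slot 3
546: h=0, h2=1, probe 0,1 -> slot 1
348: h=5 -> slot 5
588: h=0, h2=1, probe 0,1,2 -> slot 2
Table: [714, 546, 588, 224, _, 348, _]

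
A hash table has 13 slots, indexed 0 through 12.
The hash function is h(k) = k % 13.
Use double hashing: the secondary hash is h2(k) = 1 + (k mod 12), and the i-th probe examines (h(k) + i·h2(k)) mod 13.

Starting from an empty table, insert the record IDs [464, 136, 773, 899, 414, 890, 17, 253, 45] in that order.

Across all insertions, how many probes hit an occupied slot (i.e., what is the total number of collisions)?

7

Insert 464: h=9, slot 9 empty -> index 9.
Insert 136: h=6, slot 6 empty -> index 6.
Insert 773: h=6, h2=6, slot 6 occupied -> index 12.
Insert 899: h=2, slot 2 empty -> index 2.
Insert 414: h=11, slot 11 empty -> index 11.
Insert 890: h=6, h2=3, slots 6,9,12,2 occupied -> index 5.
Insert 17: h=4, slot 4 empty -> index 4.
Insert 253: h=6, h2=2, slot 6 occupied -> index 8.
Insert 45: h=6, h2=10, slot 6 occupied -> index 3.
Table: [—, —, 899, 45, 17, 890, 136, —, 253, 464, —, 414, 773]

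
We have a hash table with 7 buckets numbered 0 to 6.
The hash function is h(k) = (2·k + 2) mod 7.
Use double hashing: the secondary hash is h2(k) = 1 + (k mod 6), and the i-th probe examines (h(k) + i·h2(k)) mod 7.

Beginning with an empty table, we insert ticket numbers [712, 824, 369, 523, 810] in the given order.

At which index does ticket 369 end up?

2

712: h=5 -> slot 5
824: h=5, h2=3, probe 5,1 -> slot 1
369: h=5, h2=4, probe 5,2 -> slot 2
523: h=5, h2=2, probe 5,0 -> slot 0
810: h=5, h2=1, probe 5,6 -> slot 6
Table: [523, 824, 369, —, —, 712, 810]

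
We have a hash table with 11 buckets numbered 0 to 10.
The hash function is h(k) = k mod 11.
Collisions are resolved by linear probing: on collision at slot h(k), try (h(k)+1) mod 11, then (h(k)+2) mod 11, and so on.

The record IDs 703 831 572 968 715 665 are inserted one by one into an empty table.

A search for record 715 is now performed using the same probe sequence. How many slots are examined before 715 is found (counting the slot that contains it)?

703: h=10 => slot 10
831: h=6 => slot 6
572: h=0 => slot 0
968: h=0, probe 0,1 => slot 1
715: h=0, probe 0,1,2 => slot 2
665: h=5 => slot 5
Table: [572, 968, 715, —, —, 665, 831, —, —, —, 703]
Lookup 715: h=0, probe 0,1,2 → found at 2.

3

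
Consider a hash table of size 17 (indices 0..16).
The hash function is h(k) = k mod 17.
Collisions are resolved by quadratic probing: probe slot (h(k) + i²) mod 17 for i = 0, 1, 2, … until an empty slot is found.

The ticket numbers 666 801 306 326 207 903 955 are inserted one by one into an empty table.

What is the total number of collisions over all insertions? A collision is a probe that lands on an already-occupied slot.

Insert 666: h=3, slot 3 empty → index 3.
Insert 801: h=2, slot 2 empty → index 2.
Insert 306: h=0, slot 0 empty → index 0.
Insert 326: h=3, slot 3 occupied → index 4.
Insert 207: h=3, slots 3,4 occupied → index 7.
Insert 903: h=2, slots 2,3 occupied → index 6.
Insert 955: h=3, slots 3,4,7 occupied → index 12.
Table: [306, ., 801, 666, 326, ., 903, 207, ., ., ., ., 955, ., ., ., .]

8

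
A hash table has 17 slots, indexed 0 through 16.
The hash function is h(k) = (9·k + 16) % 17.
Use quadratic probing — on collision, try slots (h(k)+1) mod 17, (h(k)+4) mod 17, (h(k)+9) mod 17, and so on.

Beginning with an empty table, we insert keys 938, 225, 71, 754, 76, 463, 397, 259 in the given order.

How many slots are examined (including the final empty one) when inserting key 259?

938: h=9 -> slot 9
225: h=1 -> slot 1
71: h=9, probe 9,10 -> slot 10
754: h=2 -> slot 2
76: h=3 -> slot 3
463: h=1, probe 1,2,5 -> slot 5
397: h=2, probe 2,3,6 -> slot 6
259: h=1, probe 1,2,5,10,0 -> slot 0
Table: [259, 225, 754, 76, —, 463, 397, —, —, 938, 71, —, —, —, —, —, —]

5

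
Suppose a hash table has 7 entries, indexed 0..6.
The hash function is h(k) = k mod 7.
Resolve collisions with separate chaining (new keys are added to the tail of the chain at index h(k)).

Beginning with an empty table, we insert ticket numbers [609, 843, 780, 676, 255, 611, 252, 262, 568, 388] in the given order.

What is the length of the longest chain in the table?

5

609 → bucket 0
843 → bucket 3
780 → bucket 3 (collision)
676 → bucket 4
255 → bucket 3 (collision)
611 → bucket 2
252 → bucket 0 (collision)
262 → bucket 3 (collision)
568 → bucket 1
388 → bucket 3 (collision)
Final buckets:
0: 609 -> 252
1: 568
2: 611
3: 843 -> 780 -> 255 -> 262 -> 388
4: 676
5: .
6: .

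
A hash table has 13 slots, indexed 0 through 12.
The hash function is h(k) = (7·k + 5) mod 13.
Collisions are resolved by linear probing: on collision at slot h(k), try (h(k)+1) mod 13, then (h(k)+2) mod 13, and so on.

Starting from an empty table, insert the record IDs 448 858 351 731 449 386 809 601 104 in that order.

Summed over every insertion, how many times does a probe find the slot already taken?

448: h=8 => slot 8
858: h=5 => slot 5
351: h=5, probe 5,6 => slot 6
731: h=0 => slot 0
449: h=2 => slot 2
386: h=3 => slot 3
809: h=0, probe 0,1 => slot 1
601: h=0, probe 0,1,2,3,4 => slot 4
104: h=5, probe 5,6,7 => slot 7
Table: [731, 809, 449, 386, 601, 858, 351, 104, 448, ., ., ., .]

8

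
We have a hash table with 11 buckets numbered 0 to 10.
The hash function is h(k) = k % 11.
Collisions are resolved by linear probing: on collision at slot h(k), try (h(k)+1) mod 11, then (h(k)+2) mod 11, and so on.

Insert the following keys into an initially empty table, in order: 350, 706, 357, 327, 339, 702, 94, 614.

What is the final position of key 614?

Insert 350: h=9, slot 9 empty -> index 9.
Insert 706: h=2, slot 2 empty -> index 2.
Insert 357: h=5, slot 5 empty -> index 5.
Insert 327: h=8, slot 8 empty -> index 8.
Insert 339: h=9, slot 9 occupied -> index 10.
Insert 702: h=9, slots 9,10 occupied -> index 0.
Insert 94: h=6, slot 6 empty -> index 6.
Insert 614: h=9, slots 9,10,0 occupied -> index 1.
Table: [702, 614, 706, -, -, 357, 94, -, 327, 350, 339]

1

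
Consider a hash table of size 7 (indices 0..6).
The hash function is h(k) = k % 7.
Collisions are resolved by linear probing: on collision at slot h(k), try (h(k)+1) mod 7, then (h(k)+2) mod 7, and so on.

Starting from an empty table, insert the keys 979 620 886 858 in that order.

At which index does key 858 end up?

0

979: h=6 -> slot 6
620: h=4 -> slot 4
886: h=4, probe 4,5 -> slot 5
858: h=4, probe 4,5,6,0 -> slot 0
Table: [858, -, -, -, 620, 886, 979]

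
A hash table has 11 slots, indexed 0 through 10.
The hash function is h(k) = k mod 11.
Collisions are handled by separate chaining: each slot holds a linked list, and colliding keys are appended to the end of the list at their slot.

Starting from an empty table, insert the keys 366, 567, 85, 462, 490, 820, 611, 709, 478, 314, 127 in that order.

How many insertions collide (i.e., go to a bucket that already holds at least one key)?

6

Insert 366: h=3, bucket 3 empty → new chain.
Insert 567: h=6, bucket 6 empty → new chain.
Insert 85: h=8, bucket 8 empty → new chain.
Insert 462: h=0, bucket 0 empty → new chain.
Insert 490: h=6, bucket 6 nonempty → append to chain.
Insert 820: h=6, bucket 6 nonempty → append to chain.
Insert 611: h=6, bucket 6 nonempty → append to chain.
Insert 709: h=5, bucket 5 empty → new chain.
Insert 478: h=5, bucket 5 nonempty → append to chain.
Insert 314: h=6, bucket 6 nonempty → append to chain.
Insert 127: h=6, bucket 6 nonempty → append to chain.
Final buckets:
0: 462
1: -
2: -
3: 366
4: -
5: 709 -> 478
6: 567 -> 490 -> 820 -> 611 -> 314 -> 127
7: -
8: 85
9: -
10: -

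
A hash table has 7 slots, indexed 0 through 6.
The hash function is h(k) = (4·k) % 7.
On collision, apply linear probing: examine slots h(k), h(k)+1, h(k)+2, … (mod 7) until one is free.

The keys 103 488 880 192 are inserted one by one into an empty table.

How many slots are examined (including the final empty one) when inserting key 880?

3

103: h=6 → slot 6
488: h=6, probe 6,0 → slot 0
880: h=6, probe 6,0,1 → slot 1
192: h=5 → slot 5
Table: [488, 880, ∅, ∅, ∅, 192, 103]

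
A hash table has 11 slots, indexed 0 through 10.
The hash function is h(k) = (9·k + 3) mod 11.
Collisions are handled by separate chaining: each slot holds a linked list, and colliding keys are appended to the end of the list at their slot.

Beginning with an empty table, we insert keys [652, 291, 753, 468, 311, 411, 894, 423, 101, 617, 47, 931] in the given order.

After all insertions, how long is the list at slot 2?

652 → bucket 8
291 → bucket 4
753 → bucket 4 (collision)
468 → bucket 2
311 → bucket 8 (collision)
411 → bucket 6
894 → bucket 8 (collision)
423 → bucket 4 (collision)
101 → bucket 10
617 → bucket 1
47 → bucket 8 (collision)
931 → bucket 0
Final buckets:
0: 931
1: 617
2: 468
3: —
4: 291 -> 753 -> 423
5: —
6: 411
7: —
8: 652 -> 311 -> 894 -> 47
9: —
10: 101

1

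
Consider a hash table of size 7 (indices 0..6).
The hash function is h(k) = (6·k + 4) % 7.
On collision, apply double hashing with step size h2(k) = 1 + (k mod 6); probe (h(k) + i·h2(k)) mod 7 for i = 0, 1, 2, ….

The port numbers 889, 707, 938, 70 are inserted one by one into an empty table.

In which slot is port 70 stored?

2

Insert 889: h=4, slot 4 empty -> index 4.
Insert 707: h=4, h2=6, slot 4 occupied -> index 3.
Insert 938: h=4, h2=3, slot 4 occupied -> index 0.
Insert 70: h=4, h2=5, slot 4 occupied -> index 2.
Table: [938, _, 70, 707, 889, _, _]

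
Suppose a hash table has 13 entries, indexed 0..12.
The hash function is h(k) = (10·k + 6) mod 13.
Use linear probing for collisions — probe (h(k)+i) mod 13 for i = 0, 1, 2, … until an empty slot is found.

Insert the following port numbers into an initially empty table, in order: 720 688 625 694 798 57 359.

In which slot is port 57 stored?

720: h=4 => slot 4
688: h=9 => slot 9
625: h=3 => slot 3
694: h=4, probe 4,5 => slot 5
798: h=4, probe 4,5,6 => slot 6
57: h=4, probe 4,5,6,7 => slot 7
359: h=8 => slot 8
Table: [∅, ∅, ∅, 625, 720, 694, 798, 57, 359, 688, ∅, ∅, ∅]

7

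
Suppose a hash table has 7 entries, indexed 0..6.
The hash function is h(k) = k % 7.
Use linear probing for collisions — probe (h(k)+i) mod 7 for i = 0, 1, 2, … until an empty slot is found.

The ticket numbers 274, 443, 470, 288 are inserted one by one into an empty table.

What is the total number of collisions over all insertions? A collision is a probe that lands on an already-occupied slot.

5

Insert 274: h=1, slot 1 empty → index 1.
Insert 443: h=2, slot 2 empty → index 2.
Insert 470: h=1, slots 1,2 occupied → index 3.
Insert 288: h=1, slots 1,2,3 occupied → index 4.
Table: [-, 274, 443, 470, 288, -, -]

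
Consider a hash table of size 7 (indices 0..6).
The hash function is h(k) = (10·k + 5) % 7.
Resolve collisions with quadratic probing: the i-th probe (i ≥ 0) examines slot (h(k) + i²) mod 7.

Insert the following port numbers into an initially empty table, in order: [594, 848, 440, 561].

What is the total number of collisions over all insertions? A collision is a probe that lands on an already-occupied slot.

594 hashes to 2; slot 2 is free -> place at 2.
848 hashes to 1; slot 1 is free -> place at 1.
440 hashes to 2; 2 taken -> place at 3.
561 hashes to 1; 1,2 taken -> place at 5.
Table: [., 848, 594, 440, ., 561, .]

3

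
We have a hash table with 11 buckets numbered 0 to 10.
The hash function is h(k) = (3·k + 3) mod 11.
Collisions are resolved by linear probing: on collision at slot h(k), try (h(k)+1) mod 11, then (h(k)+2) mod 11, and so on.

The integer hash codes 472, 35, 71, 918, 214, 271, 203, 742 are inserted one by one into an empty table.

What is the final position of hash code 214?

10

472 hashes to 0; slot 0 is free -> place at 0.
35 hashes to 9; slot 9 is free -> place at 9.
71 hashes to 7; slot 7 is free -> place at 7.
918 hashes to 7; 7 taken -> place at 8.
214 hashes to 7; 7,8,9 taken -> place at 10.
271 hashes to 2; slot 2 is free -> place at 2.
203 hashes to 7; 7,8,9,10,0 taken -> place at 1.
742 hashes to 7; 7,8,9,10,0,1,2 taken -> place at 3.
Table: [472, 203, 271, 742, _, _, _, 71, 918, 35, 214]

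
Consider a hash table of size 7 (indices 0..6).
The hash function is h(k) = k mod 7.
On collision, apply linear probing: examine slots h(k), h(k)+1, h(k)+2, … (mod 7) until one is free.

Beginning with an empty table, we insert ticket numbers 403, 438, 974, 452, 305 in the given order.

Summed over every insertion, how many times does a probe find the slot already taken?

6

403 hashes to 4; slot 4 is free -> place at 4.
438 hashes to 4; 4 taken -> place at 5.
974 hashes to 1; slot 1 is free -> place at 1.
452 hashes to 4; 4,5 taken -> place at 6.
305 hashes to 4; 4,5,6 taken -> place at 0.
Table: [305, 974, _, _, 403, 438, 452]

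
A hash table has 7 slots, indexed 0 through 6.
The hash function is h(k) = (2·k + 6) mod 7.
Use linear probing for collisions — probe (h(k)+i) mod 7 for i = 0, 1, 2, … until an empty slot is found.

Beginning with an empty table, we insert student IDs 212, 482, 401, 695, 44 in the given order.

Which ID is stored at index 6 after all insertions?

212 hashes to 3; slot 3 is free => place at 3.
482 hashes to 4; slot 4 is free => place at 4.
401 hashes to 3; 3,4 taken => place at 5.
695 hashes to 3; 3,4,5 taken => place at 6.
44 hashes to 3; 3,4,5,6 taken => place at 0.
Table: [44, —, —, 212, 482, 401, 695]

695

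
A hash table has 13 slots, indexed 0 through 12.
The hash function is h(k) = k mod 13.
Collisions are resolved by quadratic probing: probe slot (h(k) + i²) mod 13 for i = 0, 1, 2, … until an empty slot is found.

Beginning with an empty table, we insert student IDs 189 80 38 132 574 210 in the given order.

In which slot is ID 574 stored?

6

189 hashes to 7; slot 7 is free -> place at 7.
80 hashes to 2; slot 2 is free -> place at 2.
38 hashes to 12; slot 12 is free -> place at 12.
132 hashes to 2; 2 taken -> place at 3.
574 hashes to 2; 2,3 taken -> place at 6.
210 hashes to 2; 2,3,6 taken -> place at 11.
Table: [-, -, 80, 132, -, -, 574, 189, -, -, -, 210, 38]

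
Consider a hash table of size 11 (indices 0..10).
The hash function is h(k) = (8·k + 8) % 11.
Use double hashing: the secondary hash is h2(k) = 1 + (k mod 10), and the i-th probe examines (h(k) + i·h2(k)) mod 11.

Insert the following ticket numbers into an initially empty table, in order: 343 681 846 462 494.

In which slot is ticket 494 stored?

343: h=2 -> slot 2
681: h=0 -> slot 0
846: h=0, h2=7, probe 0,7 -> slot 7
462: h=8 -> slot 8
494: h=0, h2=5, probe 0,5 -> slot 5
Table: [681, ., 343, ., ., 494, ., 846, 462, ., .]

5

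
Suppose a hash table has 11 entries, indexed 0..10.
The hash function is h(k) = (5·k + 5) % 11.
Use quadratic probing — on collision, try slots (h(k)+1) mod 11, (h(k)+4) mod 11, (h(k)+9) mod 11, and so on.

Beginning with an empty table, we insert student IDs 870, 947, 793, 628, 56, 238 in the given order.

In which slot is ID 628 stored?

8

870: h=10 => slot 10
947: h=10, probe 10,0 => slot 0
793: h=10, probe 10,0,3 => slot 3
628: h=10, probe 10,0,3,8 => slot 8
56: h=10, probe 10,0,3,8,4 => slot 4
238: h=7 => slot 7
Table: [947, —, —, 793, 56, —, —, 238, 628, —, 870]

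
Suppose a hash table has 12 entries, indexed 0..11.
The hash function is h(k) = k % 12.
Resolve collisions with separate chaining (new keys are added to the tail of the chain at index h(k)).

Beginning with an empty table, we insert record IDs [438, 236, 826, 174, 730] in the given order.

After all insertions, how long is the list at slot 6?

2

438 → bucket 6
236 → bucket 8
826 → bucket 10
174 → bucket 6 (collision)
730 → bucket 10 (collision)
Final buckets:
0: .
1: .
2: .
3: .
4: .
5: .
6: 438 -> 174
7: .
8: 236
9: .
10: 826 -> 730
11: .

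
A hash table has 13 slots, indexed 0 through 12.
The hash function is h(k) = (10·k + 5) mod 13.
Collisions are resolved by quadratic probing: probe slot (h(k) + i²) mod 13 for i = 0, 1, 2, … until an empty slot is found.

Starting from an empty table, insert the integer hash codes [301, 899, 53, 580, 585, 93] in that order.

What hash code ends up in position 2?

301 hashes to 12; slot 12 is free => place at 12.
899 hashes to 12; 12 taken => place at 0.
53 hashes to 2; slot 2 is free => place at 2.
580 hashes to 7; slot 7 is free => place at 7.
585 hashes to 5; slot 5 is free => place at 5.
93 hashes to 12; 12,0 taken => place at 3.
Table: [899, —, 53, 93, —, 585, —, 580, —, —, —, —, 301]

53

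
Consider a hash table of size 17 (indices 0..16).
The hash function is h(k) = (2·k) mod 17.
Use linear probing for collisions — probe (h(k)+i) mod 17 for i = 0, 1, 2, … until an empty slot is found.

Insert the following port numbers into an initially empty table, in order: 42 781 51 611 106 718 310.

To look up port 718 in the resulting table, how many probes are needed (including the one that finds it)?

Insert 42: h=16, slot 16 empty => index 16.
Insert 781: h=15, slot 15 empty => index 15.
Insert 51: h=0, slot 0 empty => index 0.
Insert 611: h=15, slots 15,16,0 occupied => index 1.
Insert 106: h=8, slot 8 empty => index 8.
Insert 718: h=8, slot 8 occupied => index 9.
Insert 310: h=8, slots 8,9 occupied => index 10.
Table: [51, 611, —, —, —, —, —, —, 106, 718, 310, —, —, —, —, 781, 42]
Lookup 718: h=8, probe 8,9 → found at 9.

2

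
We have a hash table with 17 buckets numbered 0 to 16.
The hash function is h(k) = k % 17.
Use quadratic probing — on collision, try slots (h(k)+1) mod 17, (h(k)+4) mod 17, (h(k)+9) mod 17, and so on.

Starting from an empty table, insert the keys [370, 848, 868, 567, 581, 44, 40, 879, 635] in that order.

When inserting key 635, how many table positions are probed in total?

5

370: h=13 → slot 13
848: h=15 → slot 15
868: h=1 → slot 1
567: h=6 → slot 6
581: h=3 → slot 3
44: h=10 → slot 10
40: h=6, probe 6,7 → slot 7
879: h=12 → slot 12
635: h=6, probe 6,7,10,15,5 → slot 5
Table: [-, 868, -, 581, -, 635, 567, 40, -, -, 44, -, 879, 370, -, 848, -]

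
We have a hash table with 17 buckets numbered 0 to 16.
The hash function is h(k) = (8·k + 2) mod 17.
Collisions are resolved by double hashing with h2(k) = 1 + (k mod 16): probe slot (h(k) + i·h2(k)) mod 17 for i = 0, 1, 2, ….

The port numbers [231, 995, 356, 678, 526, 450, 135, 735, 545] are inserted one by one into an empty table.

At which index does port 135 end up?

Insert 231: h=14, slot 14 empty => index 14.
Insert 995: h=6, slot 6 empty => index 6.
Insert 356: h=11, slot 11 empty => index 11.
Insert 678: h=3, slot 3 empty => index 3.
Insert 526: h=11, h2=15, slot 11 occupied => index 9.
Insert 450: h=15, slot 15 empty => index 15.
Insert 135: h=11, h2=8, slot 11 occupied => index 2.
Insert 735: h=0, slot 0 empty => index 0.
Insert 545: h=10, slot 10 empty => index 10.
Table: [735, -, 135, 678, -, -, 995, -, -, 526, 545, 356, -, -, 231, 450, -]

2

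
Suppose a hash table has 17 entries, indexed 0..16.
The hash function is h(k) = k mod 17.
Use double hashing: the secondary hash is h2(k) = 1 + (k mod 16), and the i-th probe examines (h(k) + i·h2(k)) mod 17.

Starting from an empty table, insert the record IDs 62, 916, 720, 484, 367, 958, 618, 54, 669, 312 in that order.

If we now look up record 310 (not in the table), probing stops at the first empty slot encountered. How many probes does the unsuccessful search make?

Insert 62: h=11, slot 11 empty → index 11.
Insert 916: h=15, slot 15 empty → index 15.
Insert 720: h=6, slot 6 empty → index 6.
Insert 484: h=8, slot 8 empty → index 8.
Insert 367: h=10, slot 10 empty → index 10.
Insert 958: h=6, h2=15, slot 6 occupied → index 4.
Insert 618: h=6, h2=11, slot 6 occupied → index 0.
Insert 54: h=3, slot 3 empty → index 3.
Insert 669: h=6, h2=14, slots 6,3,0 occupied → index 14.
Insert 312: h=6, h2=9, slots 6,15 occupied → index 7.
Table: [618, -, -, 54, 958, -, 720, 312, 484, -, 367, 62, -, -, 669, 916, -]
Lookup 310: h=4, h2=7, probe 4,11,1 → slot 1 empty, not found.

3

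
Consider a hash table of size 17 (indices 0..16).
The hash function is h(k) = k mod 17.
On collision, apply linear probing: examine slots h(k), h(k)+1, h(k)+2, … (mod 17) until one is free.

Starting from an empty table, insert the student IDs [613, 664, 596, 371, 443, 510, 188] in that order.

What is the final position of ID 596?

3

Insert 613: h=1, slot 1 empty -> index 1.
Insert 664: h=1, slot 1 occupied -> index 2.
Insert 596: h=1, slots 1,2 occupied -> index 3.
Insert 371: h=14, slot 14 empty -> index 14.
Insert 443: h=1, slots 1,2,3 occupied -> index 4.
Insert 510: h=0, slot 0 empty -> index 0.
Insert 188: h=1, slots 1,2,3,4 occupied -> index 5.
Table: [510, 613, 664, 596, 443, 188, _, _, _, _, _, _, _, _, 371, _, _]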